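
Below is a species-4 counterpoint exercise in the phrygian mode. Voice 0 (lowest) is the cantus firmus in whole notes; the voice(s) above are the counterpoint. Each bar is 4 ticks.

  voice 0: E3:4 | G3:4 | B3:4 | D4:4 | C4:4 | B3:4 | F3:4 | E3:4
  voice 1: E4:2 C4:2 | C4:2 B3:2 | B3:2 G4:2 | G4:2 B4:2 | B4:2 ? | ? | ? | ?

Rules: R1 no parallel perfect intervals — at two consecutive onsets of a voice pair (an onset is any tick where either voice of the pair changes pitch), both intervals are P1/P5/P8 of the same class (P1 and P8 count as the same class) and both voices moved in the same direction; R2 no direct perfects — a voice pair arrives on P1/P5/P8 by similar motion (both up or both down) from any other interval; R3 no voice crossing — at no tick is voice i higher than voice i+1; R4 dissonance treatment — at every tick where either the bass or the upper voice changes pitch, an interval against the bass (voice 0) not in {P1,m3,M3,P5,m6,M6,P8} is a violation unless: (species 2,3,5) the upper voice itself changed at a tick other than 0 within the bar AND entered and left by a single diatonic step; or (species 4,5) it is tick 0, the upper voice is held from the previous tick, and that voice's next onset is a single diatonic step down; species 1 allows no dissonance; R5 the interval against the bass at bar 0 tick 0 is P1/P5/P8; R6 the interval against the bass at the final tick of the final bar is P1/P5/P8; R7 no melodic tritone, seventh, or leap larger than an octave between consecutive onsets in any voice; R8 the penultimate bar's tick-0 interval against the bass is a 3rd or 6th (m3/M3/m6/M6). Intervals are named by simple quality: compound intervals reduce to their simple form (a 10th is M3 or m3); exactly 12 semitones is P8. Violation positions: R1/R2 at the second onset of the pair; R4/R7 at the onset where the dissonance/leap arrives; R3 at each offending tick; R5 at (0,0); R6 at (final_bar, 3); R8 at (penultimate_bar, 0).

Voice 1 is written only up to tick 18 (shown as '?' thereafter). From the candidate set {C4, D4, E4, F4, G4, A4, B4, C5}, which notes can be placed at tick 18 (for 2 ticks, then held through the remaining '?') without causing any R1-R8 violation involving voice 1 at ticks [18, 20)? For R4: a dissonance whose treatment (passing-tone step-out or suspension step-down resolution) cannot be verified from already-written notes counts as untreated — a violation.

{A4, B4, C5, E4, G4}

C4: violates R7
D4: violates R4
E4: legal
F4: violates R4,R7
G4: legal
A4: legal
B4: legal
C5: legal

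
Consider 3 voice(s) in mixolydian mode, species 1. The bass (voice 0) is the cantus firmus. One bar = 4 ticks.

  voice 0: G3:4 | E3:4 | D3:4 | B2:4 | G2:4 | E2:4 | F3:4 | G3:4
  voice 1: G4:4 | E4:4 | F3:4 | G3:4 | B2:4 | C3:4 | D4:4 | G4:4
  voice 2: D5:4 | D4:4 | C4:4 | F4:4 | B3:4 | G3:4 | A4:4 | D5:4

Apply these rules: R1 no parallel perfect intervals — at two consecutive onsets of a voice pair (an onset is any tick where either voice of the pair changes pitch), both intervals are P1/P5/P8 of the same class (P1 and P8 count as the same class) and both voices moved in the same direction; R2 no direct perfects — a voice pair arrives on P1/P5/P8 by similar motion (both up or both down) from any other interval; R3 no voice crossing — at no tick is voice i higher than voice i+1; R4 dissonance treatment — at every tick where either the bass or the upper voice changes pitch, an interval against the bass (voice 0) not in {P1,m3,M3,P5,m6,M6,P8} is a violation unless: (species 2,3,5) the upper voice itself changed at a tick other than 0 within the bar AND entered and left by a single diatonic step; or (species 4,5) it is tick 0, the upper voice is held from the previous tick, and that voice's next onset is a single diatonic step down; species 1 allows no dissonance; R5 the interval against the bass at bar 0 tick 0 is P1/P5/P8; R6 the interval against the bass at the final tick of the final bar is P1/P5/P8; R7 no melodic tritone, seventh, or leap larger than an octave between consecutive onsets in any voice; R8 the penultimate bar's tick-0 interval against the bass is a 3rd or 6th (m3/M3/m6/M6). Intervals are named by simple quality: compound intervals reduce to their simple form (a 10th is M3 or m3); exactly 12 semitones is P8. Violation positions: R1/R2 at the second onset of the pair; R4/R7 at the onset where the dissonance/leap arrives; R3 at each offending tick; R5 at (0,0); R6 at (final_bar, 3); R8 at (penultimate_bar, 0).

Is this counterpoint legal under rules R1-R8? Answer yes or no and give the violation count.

bar 0: v0=G3 v1=G4 v2=D5 (P5)
bar 1: v0=E3 v1=E4 v2=D4 (m7)
bar 2: v0=D3 v1=F3 v2=C4 (m7)
bar 3: v0=B2 v1=G3 v2=F4 (TT)
bar 4: v0=G2 v1=B2 v2=B3 (M3)
bar 5: v0=E2 v1=C3 v2=G3 (m3)
bar 6: v0=F3 v1=D4 v2=A4 (M3)
bar 7: v0=G3 v1=G4 v2=D5 (P5)
  R1 @ bar1.0: G3/G4 P8 -> E3/E4 P8 similar
  R3 @ bar1.0: E4 above D4
  R4 @ bar1.0: E3/D4 m7 untreated
  R3 @ bar1.1: E4 above D4
  R3 @ bar1.2: E4 above D4
  R3 @ bar1.3: E4 above D4
  R2 @ bar2.0: E4/D4 M2 -> F3/C4 P5 similar
  R4 @ bar2.0: D3/C4 m7 untreated
  R7 @ bar2.0: E4->F3 leap 11st
  R4 @ bar3.0: B2/F4 TT untreated
  R2 @ bar4.0: G3/F4 m7 -> B2/B3 P8 similar
  R7 @ bar4.0: F4->B3 leap 6st
  R1 @ bar6.0: C3/G3 P5 -> D4/A4 P5 similar
  R7 @ bar6.0: E2->F3 leap 13st
  R7 @ bar6.0: C3->D4 leap 14st
  R7 @ bar6.0: G3->A4 leap 14st
  R1 @ bar7.0: D4/A4 P5 -> G4/D5 P5 similar
  R2 @ bar7.0: F3/D4 M6 -> G3/G4 P8 similar
  R2 @ bar7.0: F3/A4 M3 -> G3/D5 P5 similar

No (19 violations)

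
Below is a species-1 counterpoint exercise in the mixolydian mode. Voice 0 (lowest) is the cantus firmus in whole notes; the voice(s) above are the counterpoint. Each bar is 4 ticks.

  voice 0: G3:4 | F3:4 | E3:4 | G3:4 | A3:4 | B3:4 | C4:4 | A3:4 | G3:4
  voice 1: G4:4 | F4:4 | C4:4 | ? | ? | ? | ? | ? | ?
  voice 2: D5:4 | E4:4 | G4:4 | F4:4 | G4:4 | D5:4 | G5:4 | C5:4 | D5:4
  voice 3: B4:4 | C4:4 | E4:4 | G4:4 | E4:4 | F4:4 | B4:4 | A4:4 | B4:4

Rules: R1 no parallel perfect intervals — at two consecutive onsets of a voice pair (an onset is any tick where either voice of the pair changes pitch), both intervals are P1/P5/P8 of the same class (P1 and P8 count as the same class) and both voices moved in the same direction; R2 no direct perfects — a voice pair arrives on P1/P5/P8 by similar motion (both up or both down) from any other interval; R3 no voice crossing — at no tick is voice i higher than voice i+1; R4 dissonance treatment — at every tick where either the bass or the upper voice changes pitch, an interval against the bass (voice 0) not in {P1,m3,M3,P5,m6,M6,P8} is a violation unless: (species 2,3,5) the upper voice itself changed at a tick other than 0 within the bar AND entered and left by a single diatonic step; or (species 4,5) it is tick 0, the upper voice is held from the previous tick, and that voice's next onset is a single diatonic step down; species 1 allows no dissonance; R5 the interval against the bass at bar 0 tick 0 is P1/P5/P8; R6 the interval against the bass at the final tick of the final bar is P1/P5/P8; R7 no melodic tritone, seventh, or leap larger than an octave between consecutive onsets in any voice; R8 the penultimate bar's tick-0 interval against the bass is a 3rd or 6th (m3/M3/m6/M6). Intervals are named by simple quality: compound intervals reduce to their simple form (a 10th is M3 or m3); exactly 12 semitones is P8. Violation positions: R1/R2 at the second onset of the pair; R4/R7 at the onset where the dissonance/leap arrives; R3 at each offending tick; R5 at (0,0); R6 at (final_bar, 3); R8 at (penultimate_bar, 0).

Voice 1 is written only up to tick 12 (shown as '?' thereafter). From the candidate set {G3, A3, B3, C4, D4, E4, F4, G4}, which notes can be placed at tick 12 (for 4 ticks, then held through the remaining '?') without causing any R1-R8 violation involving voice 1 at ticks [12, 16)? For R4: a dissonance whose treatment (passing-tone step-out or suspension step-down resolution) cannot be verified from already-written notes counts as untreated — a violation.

{B3, E4, G3}

G3: legal
A3: violates R4
B3: legal
C4: violates R4
D4: violates R2
E4: legal
F4: violates R4
G4: violates R2,R3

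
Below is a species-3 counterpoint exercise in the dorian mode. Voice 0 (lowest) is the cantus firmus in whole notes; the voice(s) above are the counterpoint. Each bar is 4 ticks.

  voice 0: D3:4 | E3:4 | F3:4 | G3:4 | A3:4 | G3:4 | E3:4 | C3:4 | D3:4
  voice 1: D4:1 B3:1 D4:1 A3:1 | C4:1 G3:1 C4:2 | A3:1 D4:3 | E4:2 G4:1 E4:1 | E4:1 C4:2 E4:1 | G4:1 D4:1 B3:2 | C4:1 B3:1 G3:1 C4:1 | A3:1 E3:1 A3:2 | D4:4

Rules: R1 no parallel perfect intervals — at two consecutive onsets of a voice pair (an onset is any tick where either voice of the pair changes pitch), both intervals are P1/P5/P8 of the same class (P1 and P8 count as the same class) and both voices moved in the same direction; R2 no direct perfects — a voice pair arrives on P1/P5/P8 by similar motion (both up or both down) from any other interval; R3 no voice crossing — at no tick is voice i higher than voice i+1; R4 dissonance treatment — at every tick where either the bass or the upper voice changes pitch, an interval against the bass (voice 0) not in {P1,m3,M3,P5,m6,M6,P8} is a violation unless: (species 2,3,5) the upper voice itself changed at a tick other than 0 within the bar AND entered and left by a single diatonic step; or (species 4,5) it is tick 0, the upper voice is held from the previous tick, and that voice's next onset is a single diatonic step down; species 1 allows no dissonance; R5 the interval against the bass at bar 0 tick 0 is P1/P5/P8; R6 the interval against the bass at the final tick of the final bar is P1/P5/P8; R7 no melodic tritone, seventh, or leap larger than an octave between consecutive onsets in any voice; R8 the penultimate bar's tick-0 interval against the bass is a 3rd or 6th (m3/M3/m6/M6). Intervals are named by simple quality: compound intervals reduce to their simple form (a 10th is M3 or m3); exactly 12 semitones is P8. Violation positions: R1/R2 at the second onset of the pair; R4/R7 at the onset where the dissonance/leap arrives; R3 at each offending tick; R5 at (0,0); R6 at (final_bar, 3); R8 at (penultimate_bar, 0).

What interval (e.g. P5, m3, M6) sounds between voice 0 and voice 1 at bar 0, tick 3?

P5

voice 0=D3 voice 1=A3 -> P5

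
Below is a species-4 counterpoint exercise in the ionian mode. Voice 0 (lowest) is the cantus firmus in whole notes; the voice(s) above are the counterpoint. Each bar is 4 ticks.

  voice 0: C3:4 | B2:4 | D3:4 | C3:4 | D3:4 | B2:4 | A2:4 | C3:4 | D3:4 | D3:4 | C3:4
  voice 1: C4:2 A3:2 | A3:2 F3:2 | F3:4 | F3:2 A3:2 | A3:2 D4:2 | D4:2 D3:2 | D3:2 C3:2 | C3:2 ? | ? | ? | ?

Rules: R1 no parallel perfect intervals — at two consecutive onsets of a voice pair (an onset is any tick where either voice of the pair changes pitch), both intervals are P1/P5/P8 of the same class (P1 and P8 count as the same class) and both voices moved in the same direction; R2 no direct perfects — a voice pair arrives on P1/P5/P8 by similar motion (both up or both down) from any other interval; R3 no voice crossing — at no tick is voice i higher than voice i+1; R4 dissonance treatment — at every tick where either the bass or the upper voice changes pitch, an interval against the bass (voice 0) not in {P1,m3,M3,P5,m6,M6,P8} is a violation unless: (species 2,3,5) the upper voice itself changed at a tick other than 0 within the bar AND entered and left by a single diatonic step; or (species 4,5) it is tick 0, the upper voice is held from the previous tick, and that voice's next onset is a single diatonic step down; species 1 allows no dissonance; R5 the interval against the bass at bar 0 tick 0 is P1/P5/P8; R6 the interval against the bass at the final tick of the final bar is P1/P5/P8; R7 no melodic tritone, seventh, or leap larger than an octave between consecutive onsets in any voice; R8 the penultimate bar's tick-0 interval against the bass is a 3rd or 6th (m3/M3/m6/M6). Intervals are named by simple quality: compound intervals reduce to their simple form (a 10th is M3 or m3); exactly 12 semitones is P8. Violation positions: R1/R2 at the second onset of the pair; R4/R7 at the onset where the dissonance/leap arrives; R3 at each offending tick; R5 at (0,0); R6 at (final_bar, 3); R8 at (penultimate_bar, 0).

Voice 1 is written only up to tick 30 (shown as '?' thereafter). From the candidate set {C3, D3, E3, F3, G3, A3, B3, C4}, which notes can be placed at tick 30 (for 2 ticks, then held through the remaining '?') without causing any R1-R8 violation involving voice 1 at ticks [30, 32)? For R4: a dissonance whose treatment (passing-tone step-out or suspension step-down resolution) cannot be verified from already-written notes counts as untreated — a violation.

C3: legal
D3: violates R4
E3: legal
F3: violates R4
G3: legal
A3: legal
B3: violates R4,R7
C4: legal

{A3, C3, C4, E3, G3}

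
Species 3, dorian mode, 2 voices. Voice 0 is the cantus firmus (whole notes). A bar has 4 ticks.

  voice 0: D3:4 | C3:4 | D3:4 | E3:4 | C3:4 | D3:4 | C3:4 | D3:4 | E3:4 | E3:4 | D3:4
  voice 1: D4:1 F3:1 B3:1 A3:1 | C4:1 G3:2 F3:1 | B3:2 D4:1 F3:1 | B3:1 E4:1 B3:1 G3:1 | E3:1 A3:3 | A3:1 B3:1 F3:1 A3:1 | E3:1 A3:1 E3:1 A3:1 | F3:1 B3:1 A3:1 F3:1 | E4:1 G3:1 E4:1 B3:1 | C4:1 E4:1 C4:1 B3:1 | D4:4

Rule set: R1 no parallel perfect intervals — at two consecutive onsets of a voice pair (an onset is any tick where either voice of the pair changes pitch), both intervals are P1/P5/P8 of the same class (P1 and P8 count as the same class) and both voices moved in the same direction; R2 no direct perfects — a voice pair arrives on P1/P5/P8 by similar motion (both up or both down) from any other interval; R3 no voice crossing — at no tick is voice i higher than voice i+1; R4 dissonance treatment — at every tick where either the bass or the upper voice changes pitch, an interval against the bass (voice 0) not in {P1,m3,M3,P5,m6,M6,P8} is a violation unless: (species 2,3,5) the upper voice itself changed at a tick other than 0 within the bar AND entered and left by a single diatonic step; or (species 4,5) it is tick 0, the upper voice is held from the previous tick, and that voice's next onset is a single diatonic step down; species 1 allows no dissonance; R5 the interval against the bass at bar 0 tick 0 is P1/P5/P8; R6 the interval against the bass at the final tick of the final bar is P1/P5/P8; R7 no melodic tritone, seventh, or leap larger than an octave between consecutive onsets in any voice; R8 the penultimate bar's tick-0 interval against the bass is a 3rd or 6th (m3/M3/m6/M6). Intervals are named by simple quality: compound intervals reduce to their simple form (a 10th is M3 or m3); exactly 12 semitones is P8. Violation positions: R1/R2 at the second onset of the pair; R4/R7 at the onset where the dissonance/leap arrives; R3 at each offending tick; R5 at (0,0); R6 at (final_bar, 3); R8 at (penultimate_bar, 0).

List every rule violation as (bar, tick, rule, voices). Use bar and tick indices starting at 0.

bar 0: v0=D3 v1=D4 downbeat P8
bar 1: v0=C3 v1=C4 downbeat P8
bar 2: v0=D3 v1=B3 downbeat M6
bar 3: v0=E3 v1=B3 downbeat P5
bar 4: v0=C3 v1=E3 downbeat M3
bar 5: v0=D3 v1=A3 downbeat P5
bar 6: v0=C3 v1=E3 downbeat M3
bar 7: v0=D3 v1=F3 downbeat m3
bar 8: v0=E3 v1=E4 downbeat P8
bar 9: v0=E3 v1=C4 downbeat m6
bar 10: v0=D3 v1=D4 downbeat P8
  -> R7 @ bar 0 tick 2 v(1,): F3->B3 leap 6st
  -> R4 @ bar 1 tick 3 v(0, 1): C3/F3 P4 untreated
  -> R7 @ bar 2 tick 0 v(1,): F3->B3 leap 6st
  -> R2 @ bar 3 tick 0 v(0, 1): D3/F3 m3 -> E3/B3 P5 similar
  -> R7 @ bar 3 tick 0 v(1,): F3->B3 leap 6st
  -> R7 @ bar 5 tick 2 v(1,): B3->F3 leap 6st
  -> R7 @ bar 7 tick 1 v(1,): F3->B3 leap 6st
  -> R2 @ bar 8 tick 0 v(0, 1): D3/F3 m3 -> E3/E4 P8 similar
  -> R7 @ bar 8 tick 0 v(1,): F3->E4 leap 11st

(0, 2, R7, (1,))
(1, 3, R4, (0, 1))
(2, 0, R7, (1,))
(3, 0, R2, (0, 1))
(3, 0, R7, (1,))
(5, 2, R7, (1,))
(7, 1, R7, (1,))
(8, 0, R2, (0, 1))
(8, 0, R7, (1,))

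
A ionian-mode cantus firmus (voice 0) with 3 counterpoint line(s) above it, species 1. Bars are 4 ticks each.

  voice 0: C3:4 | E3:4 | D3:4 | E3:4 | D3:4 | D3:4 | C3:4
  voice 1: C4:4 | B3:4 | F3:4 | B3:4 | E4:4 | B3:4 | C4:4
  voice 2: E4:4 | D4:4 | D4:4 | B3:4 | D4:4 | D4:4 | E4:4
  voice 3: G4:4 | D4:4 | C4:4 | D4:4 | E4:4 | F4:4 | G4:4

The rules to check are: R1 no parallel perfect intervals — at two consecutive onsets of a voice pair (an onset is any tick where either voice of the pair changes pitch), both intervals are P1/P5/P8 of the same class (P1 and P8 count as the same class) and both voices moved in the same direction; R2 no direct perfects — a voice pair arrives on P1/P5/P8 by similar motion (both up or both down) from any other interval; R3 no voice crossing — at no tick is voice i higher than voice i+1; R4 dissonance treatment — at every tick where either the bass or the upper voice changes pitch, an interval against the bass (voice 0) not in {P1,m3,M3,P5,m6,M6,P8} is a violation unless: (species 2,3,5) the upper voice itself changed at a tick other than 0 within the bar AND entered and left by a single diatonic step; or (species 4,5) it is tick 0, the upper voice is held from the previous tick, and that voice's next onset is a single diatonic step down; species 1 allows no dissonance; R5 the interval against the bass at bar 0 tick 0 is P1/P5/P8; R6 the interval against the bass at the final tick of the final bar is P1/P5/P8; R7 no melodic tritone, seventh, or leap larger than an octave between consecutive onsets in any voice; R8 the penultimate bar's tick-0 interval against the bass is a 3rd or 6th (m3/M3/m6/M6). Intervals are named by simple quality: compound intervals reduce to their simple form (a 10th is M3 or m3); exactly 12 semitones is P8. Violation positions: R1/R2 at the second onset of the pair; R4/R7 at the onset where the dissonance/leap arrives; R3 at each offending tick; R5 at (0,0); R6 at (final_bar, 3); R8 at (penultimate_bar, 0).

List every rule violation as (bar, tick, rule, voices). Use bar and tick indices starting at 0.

bar 0: v0=C3 v1=C4 v2=E4 v3=G4 downbeat P5
bar 1: v0=E3 v1=B3 v2=D4 v3=D4 downbeat m7
bar 2: v0=D3 v1=F3 v2=D4 v3=C4 downbeat m7
bar 3: v0=E3 v1=B3 v2=B3 v3=D4 downbeat m7
bar 4: v0=D3 v1=E4 v2=D4 v3=E4 downbeat M2
bar 5: v0=D3 v1=B3 v2=D4 v3=F4 downbeat m3
bar 6: v0=C3 v1=C4 v2=E4 v3=G4 downbeat P5
  -> R5 @ bar 0 tick 0 v(0, 2): opens on M3
  -> R2 @ bar 1 tick 0 v(2, 3): E4/G4 m3 -> D4/D4 P1 similar
  -> R4 @ bar 1 tick 0 v(0, 2): E3/D4 m7 untreated
  -> R4 @ bar 1 tick 0 v(0, 3): E3/D4 m7 untreated
  -> R2 @ bar 2 tick 0 v(1, 3): B3/D4 m3 -> F3/C4 P5 similar
  -> R3 @ bar 2 tick 0 v(2, 3): D4 above C4
  -> R4 @ bar 2 tick 0 v(0, 3): D3/C4 m7 untreated
  -> R7 @ bar 2 tick 0 v(1,): B3->F3 leap 6st
  -> R3 @ bar 2 tick 1 v(2, 3): D4 above C4
  -> R3 @ bar 2 tick 2 v(2, 3): D4 above C4
  -> R3 @ bar 2 tick 3 v(2, 3): D4 above C4
  -> R2 @ bar 3 tick 0 v(0, 1): D3/F3 m3 -> E3/B3 P5 similar
  -> R4 @ bar 3 tick 0 v(0, 3): E3/D4 m7 untreated
  -> R7 @ bar 3 tick 0 v(1,): F3->B3 leap 6st
  -> R2 @ bar 4 tick 0 v(1, 3): B3/D4 m3 -> E4/E4 P1 similar
  -> R3 @ bar 4 tick 0 v(1, 2): E4 above D4
  -> R4 @ bar 4 tick 0 v(0, 1): D3/E4 M2 untreated
  -> R4 @ bar 4 tick 0 v(0, 3): D3/E4 M2 untreated
  -> R3 @ bar 4 tick 1 v(1, 2): E4 above D4
  -> R3 @ bar 4 tick 2 v(1, 2): E4 above D4
  -> R3 @ bar 4 tick 3 v(1, 2): E4 above D4
  -> R8 @ bar 5 tick 0 v(0, 2): penult P8 not 3rd/6th
  -> R2 @ bar 6 tick 0 v(1, 3): B3/F4 TT -> C4/G4 P5 similar
  -> R6 @ bar 6 tick 3 v(0, 2): closes on M3

(0, 0, R5, (0, 2))
(1, 0, R2, (2, 3))
(1, 0, R4, (0, 2))
(1, 0, R4, (0, 3))
(2, 0, R2, (1, 3))
(2, 0, R3, (2, 3))
(2, 0, R4, (0, 3))
(2, 0, R7, (1,))
(2, 1, R3, (2, 3))
(2, 2, R3, (2, 3))
(2, 3, R3, (2, 3))
(3, 0, R2, (0, 1))
(3, 0, R4, (0, 3))
(3, 0, R7, (1,))
(4, 0, R2, (1, 3))
(4, 0, R3, (1, 2))
(4, 0, R4, (0, 1))
(4, 0, R4, (0, 3))
(4, 1, R3, (1, 2))
(4, 2, R3, (1, 2))
(4, 3, R3, (1, 2))
(5, 0, R8, (0, 2))
(6, 0, R2, (1, 3))
(6, 3, R6, (0, 2))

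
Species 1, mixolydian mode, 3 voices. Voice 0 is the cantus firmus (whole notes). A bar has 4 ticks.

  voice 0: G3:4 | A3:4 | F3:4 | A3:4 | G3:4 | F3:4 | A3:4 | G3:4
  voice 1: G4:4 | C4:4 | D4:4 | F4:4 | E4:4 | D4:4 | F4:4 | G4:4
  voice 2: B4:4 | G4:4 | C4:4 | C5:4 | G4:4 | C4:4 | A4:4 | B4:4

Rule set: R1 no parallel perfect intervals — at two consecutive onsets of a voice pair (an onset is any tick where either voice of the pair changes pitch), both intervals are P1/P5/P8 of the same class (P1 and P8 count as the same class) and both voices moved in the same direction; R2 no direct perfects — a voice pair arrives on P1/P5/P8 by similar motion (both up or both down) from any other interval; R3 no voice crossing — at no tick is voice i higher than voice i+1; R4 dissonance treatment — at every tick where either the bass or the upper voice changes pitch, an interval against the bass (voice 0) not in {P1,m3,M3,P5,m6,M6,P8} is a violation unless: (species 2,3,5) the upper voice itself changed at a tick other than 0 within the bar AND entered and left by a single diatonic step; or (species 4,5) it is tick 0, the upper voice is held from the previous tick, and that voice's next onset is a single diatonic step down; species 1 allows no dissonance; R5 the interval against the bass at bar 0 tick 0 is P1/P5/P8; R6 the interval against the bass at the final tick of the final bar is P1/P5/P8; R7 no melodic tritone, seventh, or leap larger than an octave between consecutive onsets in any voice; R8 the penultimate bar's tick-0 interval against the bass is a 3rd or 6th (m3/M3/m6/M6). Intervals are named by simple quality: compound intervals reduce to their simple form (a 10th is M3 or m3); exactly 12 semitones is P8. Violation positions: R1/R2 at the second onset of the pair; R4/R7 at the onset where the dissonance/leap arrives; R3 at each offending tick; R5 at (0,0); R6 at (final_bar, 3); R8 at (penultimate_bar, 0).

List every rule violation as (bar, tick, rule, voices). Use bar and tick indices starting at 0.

bar 0: v0=G3 v1=G4 v2=B4 downbeat M3
bar 1: v0=A3 v1=C4 v2=G4 downbeat m7
bar 2: v0=F3 v1=D4 v2=C4 downbeat P5
bar 3: v0=A3 v1=F4 v2=C5 downbeat m3
bar 4: v0=G3 v1=E4 v2=G4 downbeat P8
bar 5: v0=F3 v1=D4 v2=C4 downbeat P5
bar 6: v0=A3 v1=F4 v2=A4 downbeat P8
bar 7: v0=G3 v1=G4 v2=B4 downbeat M3
  -> R5 @ bar 0 tick 0 v(0, 2): opens on M3
  -> R2 @ bar 1 tick 0 v(1, 2): G4/B4 M3 -> C4/G4 P5 similar
  -> R4 @ bar 1 tick 0 v(0, 2): A3/G4 m7 untreated
  -> R2 @ bar 2 tick 0 v(0, 2): A3/G4 m7 -> F3/C4 P5 similar
  -> R3 @ bar 2 tick 0 v(1, 2): D4 above C4
  -> R3 @ bar 2 tick 1 v(1, 2): D4 above C4
  -> R3 @ bar 2 tick 2 v(1, 2): D4 above C4
  -> R3 @ bar 2 tick 3 v(1, 2): D4 above C4
  -> R2 @ bar 3 tick 0 v(1, 2): D4/C4 M2 -> F4/C5 P5 similar
  -> R2 @ bar 4 tick 0 v(0, 2): A3/C5 m3 -> G3/G4 P8 similar
  -> R2 @ bar 5 tick 0 v(0, 2): G3/G4 P8 -> F3/C4 P5 similar
  -> R3 @ bar 5 tick 0 v(1, 2): D4 above C4
  -> R3 @ bar 5 tick 1 v(1, 2): D4 above C4
  -> R3 @ bar 5 tick 2 v(1, 2): D4 above C4
  -> R3 @ bar 5 tick 3 v(1, 2): D4 above C4
  -> R2 @ bar 6 tick 0 v(0, 2): F3/C4 P5 -> A3/A4 P8 similar
  -> R8 @ bar 6 tick 0 v(0, 2): penult P8 not 3rd/6th
  -> R6 @ bar 7 tick 3 v(0, 2): closes on M3

(0, 0, R5, (0, 2))
(1, 0, R2, (1, 2))
(1, 0, R4, (0, 2))
(2, 0, R2, (0, 2))
(2, 0, R3, (1, 2))
(2, 1, R3, (1, 2))
(2, 2, R3, (1, 2))
(2, 3, R3, (1, 2))
(3, 0, R2, (1, 2))
(4, 0, R2, (0, 2))
(5, 0, R2, (0, 2))
(5, 0, R3, (1, 2))
(5, 1, R3, (1, 2))
(5, 2, R3, (1, 2))
(5, 3, R3, (1, 2))
(6, 0, R2, (0, 2))
(6, 0, R8, (0, 2))
(7, 3, R6, (0, 2))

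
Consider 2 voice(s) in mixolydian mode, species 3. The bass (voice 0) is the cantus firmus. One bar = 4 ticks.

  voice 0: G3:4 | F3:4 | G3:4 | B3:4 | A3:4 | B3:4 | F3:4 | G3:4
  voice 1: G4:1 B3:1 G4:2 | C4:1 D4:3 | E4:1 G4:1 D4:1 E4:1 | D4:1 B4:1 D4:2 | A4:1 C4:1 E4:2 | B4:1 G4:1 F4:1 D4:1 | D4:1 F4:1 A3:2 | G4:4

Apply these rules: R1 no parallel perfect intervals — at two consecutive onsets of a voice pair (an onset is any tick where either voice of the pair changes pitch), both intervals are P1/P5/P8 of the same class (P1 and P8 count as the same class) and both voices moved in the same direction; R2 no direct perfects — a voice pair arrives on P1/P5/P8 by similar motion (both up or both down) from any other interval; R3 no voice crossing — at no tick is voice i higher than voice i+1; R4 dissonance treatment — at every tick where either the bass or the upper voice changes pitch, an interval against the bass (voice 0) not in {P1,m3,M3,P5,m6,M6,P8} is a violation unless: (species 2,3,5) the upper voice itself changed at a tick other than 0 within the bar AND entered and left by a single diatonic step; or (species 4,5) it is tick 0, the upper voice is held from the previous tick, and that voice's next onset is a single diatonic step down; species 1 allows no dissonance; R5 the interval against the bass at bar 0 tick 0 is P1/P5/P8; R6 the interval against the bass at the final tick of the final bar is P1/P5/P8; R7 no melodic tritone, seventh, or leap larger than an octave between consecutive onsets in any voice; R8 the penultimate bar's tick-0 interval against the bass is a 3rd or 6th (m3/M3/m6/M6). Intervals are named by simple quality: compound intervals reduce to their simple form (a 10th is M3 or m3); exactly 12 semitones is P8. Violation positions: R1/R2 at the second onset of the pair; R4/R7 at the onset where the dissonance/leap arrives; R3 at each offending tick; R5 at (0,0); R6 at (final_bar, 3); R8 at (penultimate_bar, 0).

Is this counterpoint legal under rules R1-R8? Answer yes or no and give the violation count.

No (6 violations)

bar 0: v0=G3 v1=G4 (P8)
bar 1: v0=F3 v1=C4 (P5)
bar 2: v0=G3 v1=E4 (M6)
bar 3: v0=B3 v1=D4 (m3)
bar 4: v0=A3 v1=A4 (P8)
bar 5: v0=B3 v1=B4 (P8)
bar 6: v0=F3 v1=D4 (M6)
bar 7: v0=G3 v1=G4 (P8)
  R2 @ bar1.0: G3/G4 P8 -> F3/C4 P5 similar
  R2 @ bar5.0: A3/E4 P5 -> B3/B4 P8 similar
  R4 @ bar5.2: B3/F4 TT untreated
  R7 @ bar6.0: B3->F3 leap 6st
  R2 @ bar7.0: F3/A3 M3 -> G3/G4 P8 similar
  R7 @ bar7.0: A3->G4 leap 10st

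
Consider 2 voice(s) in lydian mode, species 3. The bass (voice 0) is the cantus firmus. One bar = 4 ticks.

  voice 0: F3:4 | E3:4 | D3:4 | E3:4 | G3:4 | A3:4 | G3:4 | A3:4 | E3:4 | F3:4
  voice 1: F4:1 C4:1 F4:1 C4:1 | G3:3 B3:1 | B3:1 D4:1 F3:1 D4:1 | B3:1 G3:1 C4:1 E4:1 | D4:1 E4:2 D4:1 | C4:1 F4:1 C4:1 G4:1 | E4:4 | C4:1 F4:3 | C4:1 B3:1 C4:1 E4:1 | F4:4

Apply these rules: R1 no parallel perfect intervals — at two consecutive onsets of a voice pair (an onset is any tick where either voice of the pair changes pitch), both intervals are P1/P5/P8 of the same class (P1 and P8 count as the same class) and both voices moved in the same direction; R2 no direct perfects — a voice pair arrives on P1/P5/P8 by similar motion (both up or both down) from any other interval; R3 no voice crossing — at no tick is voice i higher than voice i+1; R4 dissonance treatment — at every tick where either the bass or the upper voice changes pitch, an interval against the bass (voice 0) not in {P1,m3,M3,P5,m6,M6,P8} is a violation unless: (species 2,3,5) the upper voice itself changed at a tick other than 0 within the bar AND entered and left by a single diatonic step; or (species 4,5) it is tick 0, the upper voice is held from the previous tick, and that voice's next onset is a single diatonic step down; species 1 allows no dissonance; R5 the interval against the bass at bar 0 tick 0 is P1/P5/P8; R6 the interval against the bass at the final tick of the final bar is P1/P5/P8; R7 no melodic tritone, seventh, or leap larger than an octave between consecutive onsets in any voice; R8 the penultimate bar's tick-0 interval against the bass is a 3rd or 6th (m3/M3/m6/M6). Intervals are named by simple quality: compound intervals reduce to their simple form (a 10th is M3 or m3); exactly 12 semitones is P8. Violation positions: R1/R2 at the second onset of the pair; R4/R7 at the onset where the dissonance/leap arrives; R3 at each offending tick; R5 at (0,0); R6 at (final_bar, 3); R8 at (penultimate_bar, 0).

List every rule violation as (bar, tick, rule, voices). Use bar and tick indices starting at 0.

bar 0: v0=F3 v1=F4 downbeat P8
bar 1: v0=E3 v1=G3 downbeat m3
bar 2: v0=D3 v1=B3 downbeat M6
bar 3: v0=E3 v1=B3 downbeat P5
bar 4: v0=G3 v1=D4 downbeat P5
bar 5: v0=A3 v1=C4 downbeat m3
bar 6: v0=G3 v1=E4 downbeat M6
bar 7: v0=A3 v1=C4 downbeat m3
bar 8: v0=E3 v1=C4 downbeat m6
bar 9: v0=F3 v1=F4 downbeat P8
  -> R4 @ bar 5 tick 3 v(0, 1): A3/G4 m7 untreated
  -> R1 @ bar 9 tick 0 v(0, 1): E3/E4 P8 -> F3/F4 P8 similar

(5, 3, R4, (0, 1))
(9, 0, R1, (0, 1))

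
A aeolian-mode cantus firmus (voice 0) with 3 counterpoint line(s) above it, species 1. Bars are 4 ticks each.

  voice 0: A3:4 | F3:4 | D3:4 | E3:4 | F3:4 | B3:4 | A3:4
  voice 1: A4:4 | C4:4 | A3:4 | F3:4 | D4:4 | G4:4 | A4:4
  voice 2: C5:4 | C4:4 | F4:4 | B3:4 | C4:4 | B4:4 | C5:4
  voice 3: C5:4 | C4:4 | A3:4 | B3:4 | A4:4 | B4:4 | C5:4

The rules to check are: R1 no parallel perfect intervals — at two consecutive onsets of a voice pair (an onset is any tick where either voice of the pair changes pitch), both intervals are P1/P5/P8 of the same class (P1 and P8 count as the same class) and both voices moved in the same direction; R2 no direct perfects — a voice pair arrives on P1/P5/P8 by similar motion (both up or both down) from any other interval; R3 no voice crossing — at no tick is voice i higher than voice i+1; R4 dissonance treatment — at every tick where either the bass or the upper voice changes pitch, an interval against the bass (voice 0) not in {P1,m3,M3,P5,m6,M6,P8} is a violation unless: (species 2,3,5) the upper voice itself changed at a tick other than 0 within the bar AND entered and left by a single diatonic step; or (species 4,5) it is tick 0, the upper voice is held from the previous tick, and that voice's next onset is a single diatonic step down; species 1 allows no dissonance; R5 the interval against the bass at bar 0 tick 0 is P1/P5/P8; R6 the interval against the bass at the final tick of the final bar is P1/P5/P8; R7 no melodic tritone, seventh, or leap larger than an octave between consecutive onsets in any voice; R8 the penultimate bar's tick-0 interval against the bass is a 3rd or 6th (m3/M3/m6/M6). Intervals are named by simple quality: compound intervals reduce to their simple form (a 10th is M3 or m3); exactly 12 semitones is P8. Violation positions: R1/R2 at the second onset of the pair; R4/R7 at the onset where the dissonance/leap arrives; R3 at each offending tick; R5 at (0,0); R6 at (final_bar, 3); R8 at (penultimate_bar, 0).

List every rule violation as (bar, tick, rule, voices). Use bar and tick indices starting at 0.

bar 0: v0=A3 v1=A4 v2=C5 v3=C5 downbeat m3
bar 1: v0=F3 v1=C4 v2=C4 v3=C4 downbeat P5
bar 2: v0=D3 v1=A3 v2=F4 v3=A3 downbeat P5
bar 3: v0=E3 v1=F3 v2=B3 v3=B3 downbeat P5
bar 4: v0=F3 v1=D4 v2=C4 v3=A4 downbeat M3
bar 5: v0=B3 v1=G4 v2=B4 v3=B4 downbeat P8
bar 6: v0=A3 v1=A4 v2=C5 v3=C5 downbeat m3
  -> R5 @ bar 0 tick 0 v(0, 2): opens on m3
  -> R5 @ bar 0 tick 0 v(0, 3): opens on m3
  -> R1 @ bar 1 tick 0 v(2, 3): C5/C5 P1 -> C4/C4 P1 similar
  -> R2 @ bar 1 tick 0 v(0, 1): A3/A4 P8 -> F3/C4 P5 similar
  -> R2 @ bar 1 tick 0 v(0, 2): A3/C5 m3 -> F3/C4 P5 similar
  -> R2 @ bar 1 tick 0 v(0, 3): A3/C5 m3 -> F3/C4 P5 similar
  -> R2 @ bar 1 tick 0 v(1, 2): A4/C5 m3 -> C4/C4 P1 similar
  -> R2 @ bar 1 tick 0 v(1, 3): A4/C5 m3 -> C4/C4 P1 similar
  -> R1 @ bar 2 tick 0 v(0, 1): F3/C4 P5 -> D3/A3 P5 similar
  -> R1 @ bar 2 tick 0 v(0, 3): F3/C4 P5 -> D3/A3 P5 similar
  -> R1 @ bar 2 tick 0 v(1, 3): C4/C4 P1 -> A3/A3 P1 similar
  -> R3 @ bar 2 tick 0 v(2, 3): F4 above A3
  -> R3 @ bar 2 tick 1 v(2, 3): F4 above A3
  -> R3 @ bar 2 tick 2 v(2, 3): F4 above A3
  -> R3 @ bar 2 tick 3 v(2, 3): F4 above A3
  -> R1 @ bar 3 tick 0 v(0, 3): D3/A3 P5 -> E3/B3 P5 similar
  -> R4 @ bar 3 tick 0 v(0, 1): E3/F3 m2 untreated
  -> R7 @ bar 3 tick 0 v(2,): F4->B3 leap 6st
  -> R1 @ bar 4 tick 0 v(0, 2): E3/B3 P5 -> F3/C4 P5 similar
  -> R2 @ bar 4 tick 0 v(1, 3): F3/B3 TT -> D4/A4 P5 similar
  -> R3 @ bar 4 tick 0 v(1, 2): D4 above C4
  -> R7 @ bar 4 tick 0 v(3,): B3->A4 leap 10st
  -> R3 @ bar 4 tick 1 v(1, 2): D4 above C4
  -> R3 @ bar 4 tick 2 v(1, 2): D4 above C4
  -> R3 @ bar 4 tick 3 v(1, 2): D4 above C4
  -> R2 @ bar 5 tick 0 v(0, 2): F3/C4 P5 -> B3/B4 P8 similar
  -> R2 @ bar 5 tick 0 v(0, 3): F3/A4 M3 -> B3/B4 P8 similar
  -> R2 @ bar 5 tick 0 v(2, 3): C4/A4 M6 -> B4/B4 P1 similar
  -> R7 @ bar 5 tick 0 v(0,): F3->B3 leap 6st
  -> R7 @ bar 5 tick 0 v(2,): C4->B4 leap 11st
  -> R8 @ bar 5 tick 0 v(0, 2): penult P8 not 3rd/6th
  -> R8 @ bar 5 tick 0 v(0, 3): penult P8 not 3rd/6th
  -> R1 @ bar 6 tick 0 v(2, 3): B4/B4 P1 -> C5/C5 P1 similar
  -> R6 @ bar 6 tick 3 v(0, 2): closes on m3
  -> R6 @ bar 6 tick 3 v(0, 3): closes on m3

(0, 0, R5, (0, 2))
(0, 0, R5, (0, 3))
(1, 0, R1, (2, 3))
(1, 0, R2, (0, 1))
(1, 0, R2, (0, 2))
(1, 0, R2, (0, 3))
(1, 0, R2, (1, 2))
(1, 0, R2, (1, 3))
(2, 0, R1, (0, 1))
(2, 0, R1, (0, 3))
(2, 0, R1, (1, 3))
(2, 0, R3, (2, 3))
(2, 1, R3, (2, 3))
(2, 2, R3, (2, 3))
(2, 3, R3, (2, 3))
(3, 0, R1, (0, 3))
(3, 0, R4, (0, 1))
(3, 0, R7, (2,))
(4, 0, R1, (0, 2))
(4, 0, R2, (1, 3))
(4, 0, R3, (1, 2))
(4, 0, R7, (3,))
(4, 1, R3, (1, 2))
(4, 2, R3, (1, 2))
(4, 3, R3, (1, 2))
(5, 0, R2, (0, 2))
(5, 0, R2, (0, 3))
(5, 0, R2, (2, 3))
(5, 0, R7, (0,))
(5, 0, R7, (2,))
(5, 0, R8, (0, 2))
(5, 0, R8, (0, 3))
(6, 0, R1, (2, 3))
(6, 3, R6, (0, 2))
(6, 3, R6, (0, 3))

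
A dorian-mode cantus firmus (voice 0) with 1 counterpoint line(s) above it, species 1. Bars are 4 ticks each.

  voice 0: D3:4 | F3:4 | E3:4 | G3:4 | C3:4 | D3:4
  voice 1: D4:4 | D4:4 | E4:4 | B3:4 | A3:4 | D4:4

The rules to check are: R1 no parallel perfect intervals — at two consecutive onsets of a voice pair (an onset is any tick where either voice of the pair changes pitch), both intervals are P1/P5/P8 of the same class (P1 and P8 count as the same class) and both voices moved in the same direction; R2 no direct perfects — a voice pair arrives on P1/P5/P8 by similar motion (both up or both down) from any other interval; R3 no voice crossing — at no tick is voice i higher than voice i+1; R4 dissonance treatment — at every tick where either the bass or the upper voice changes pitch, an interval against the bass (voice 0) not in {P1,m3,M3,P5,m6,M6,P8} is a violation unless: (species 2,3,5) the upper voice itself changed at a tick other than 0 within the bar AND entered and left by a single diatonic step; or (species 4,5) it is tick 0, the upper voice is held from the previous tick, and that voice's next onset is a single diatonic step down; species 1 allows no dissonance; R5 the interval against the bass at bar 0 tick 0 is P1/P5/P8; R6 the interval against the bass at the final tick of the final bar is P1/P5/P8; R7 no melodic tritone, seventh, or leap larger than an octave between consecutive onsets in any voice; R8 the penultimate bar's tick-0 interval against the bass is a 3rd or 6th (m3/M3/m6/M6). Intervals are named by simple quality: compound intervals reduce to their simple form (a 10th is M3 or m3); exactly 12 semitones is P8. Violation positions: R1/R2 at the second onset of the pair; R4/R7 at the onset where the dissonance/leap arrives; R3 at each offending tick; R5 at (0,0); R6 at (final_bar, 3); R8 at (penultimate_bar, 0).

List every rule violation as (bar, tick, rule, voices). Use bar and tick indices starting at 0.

(5, 0, R2, (0, 1))

bar 0: v0=D3 v1=D4 downbeat P8
bar 1: v0=F3 v1=D4 downbeat M6
bar 2: v0=E3 v1=E4 downbeat P8
bar 3: v0=G3 v1=B3 downbeat M3
bar 4: v0=C3 v1=A3 downbeat M6
bar 5: v0=D3 v1=D4 downbeat P8
  -> R2 @ bar 5 tick 0 v(0, 1): C3/A3 M6 -> D3/D4 P8 similar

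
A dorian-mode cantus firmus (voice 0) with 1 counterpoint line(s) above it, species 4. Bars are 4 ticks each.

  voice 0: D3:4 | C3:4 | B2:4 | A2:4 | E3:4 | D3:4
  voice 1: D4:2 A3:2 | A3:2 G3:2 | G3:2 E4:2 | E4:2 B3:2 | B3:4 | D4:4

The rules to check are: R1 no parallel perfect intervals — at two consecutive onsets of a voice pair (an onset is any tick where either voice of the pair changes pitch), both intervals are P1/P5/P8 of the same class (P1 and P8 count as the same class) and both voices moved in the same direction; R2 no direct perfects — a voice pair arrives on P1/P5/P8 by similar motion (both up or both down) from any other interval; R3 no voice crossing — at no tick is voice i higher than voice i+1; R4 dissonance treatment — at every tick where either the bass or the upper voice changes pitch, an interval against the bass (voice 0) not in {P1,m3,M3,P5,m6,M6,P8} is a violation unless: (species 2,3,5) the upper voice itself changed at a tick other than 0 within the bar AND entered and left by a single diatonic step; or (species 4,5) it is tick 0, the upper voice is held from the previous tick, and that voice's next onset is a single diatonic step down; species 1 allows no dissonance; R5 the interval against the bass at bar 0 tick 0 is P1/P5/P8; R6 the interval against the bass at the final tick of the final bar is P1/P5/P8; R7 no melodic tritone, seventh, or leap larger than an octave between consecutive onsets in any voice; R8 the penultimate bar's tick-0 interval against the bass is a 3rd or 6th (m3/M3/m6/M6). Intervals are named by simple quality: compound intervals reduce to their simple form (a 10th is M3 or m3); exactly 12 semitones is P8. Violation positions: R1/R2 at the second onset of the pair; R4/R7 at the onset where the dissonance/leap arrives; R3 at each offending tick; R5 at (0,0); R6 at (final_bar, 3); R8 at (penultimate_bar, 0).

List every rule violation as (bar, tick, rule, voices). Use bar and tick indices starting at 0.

(2, 2, R4, (0, 1))
(3, 2, R4, (0, 1))
(4, 0, R8, (0, 1))

bar 0: v0=D3 v1=D4 downbeat P8
bar 1: v0=C3 v1=A3 downbeat M6
bar 2: v0=B2 v1=G3 downbeat m6
bar 3: v0=A2 v1=E4 downbeat P5
bar 4: v0=E3 v1=B3 downbeat P5
bar 5: v0=D3 v1=D4 downbeat P8
  -> R4 @ bar 2 tick 2 v(0, 1): B2/E4 P4 untreated
  -> R4 @ bar 3 tick 2 v(0, 1): A2/B3 M2 untreated
  -> R8 @ bar 4 tick 0 v(0, 1): penult P5 not 3rd/6th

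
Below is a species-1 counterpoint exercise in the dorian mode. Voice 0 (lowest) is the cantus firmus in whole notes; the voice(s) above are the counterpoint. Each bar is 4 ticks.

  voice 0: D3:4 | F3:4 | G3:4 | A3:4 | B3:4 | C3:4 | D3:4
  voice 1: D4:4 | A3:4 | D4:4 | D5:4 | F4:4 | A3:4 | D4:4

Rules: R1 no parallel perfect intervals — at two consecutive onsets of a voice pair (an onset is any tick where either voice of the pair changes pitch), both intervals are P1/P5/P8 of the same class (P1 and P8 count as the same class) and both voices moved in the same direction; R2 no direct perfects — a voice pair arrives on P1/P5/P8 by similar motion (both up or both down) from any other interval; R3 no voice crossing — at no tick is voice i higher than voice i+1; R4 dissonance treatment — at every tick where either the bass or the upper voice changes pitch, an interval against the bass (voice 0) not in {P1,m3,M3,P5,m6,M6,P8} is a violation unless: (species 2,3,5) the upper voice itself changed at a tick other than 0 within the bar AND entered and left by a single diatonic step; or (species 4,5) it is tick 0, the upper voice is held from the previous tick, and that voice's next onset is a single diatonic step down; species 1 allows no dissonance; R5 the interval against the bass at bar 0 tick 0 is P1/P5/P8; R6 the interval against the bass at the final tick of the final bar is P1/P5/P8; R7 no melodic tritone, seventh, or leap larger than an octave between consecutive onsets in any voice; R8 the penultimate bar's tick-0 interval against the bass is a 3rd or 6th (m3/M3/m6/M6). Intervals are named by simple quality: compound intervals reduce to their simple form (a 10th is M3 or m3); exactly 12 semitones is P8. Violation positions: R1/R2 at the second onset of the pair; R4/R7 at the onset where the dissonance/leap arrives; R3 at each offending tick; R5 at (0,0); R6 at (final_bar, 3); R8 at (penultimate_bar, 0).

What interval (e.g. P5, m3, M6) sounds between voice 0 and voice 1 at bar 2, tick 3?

voice 0=G3 voice 1=D4 -> P5

P5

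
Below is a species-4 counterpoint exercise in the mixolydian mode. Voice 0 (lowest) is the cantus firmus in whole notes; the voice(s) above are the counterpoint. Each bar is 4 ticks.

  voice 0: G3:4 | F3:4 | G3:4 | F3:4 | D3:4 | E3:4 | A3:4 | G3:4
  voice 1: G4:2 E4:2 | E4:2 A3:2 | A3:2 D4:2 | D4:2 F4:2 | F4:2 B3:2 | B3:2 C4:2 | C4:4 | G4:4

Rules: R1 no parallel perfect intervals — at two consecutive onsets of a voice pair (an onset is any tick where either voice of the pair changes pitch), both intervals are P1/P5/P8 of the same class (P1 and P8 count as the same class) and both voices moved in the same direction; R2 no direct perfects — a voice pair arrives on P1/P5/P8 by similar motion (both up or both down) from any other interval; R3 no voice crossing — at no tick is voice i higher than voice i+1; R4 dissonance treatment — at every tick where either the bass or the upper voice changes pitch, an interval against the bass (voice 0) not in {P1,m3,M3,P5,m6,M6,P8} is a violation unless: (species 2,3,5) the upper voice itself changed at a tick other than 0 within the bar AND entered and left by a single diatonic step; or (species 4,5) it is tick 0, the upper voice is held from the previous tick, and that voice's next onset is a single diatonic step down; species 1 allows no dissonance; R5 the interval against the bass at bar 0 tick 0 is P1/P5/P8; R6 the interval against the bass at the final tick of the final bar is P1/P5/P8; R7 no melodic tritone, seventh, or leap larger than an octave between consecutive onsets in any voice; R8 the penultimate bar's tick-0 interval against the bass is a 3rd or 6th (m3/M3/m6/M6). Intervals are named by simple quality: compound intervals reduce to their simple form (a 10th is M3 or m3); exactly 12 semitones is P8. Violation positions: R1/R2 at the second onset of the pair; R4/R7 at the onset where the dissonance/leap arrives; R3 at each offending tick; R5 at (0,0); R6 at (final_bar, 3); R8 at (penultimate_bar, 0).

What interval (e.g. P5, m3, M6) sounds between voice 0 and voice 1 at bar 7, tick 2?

P8

voice 0=G3 voice 1=G4 -> P8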